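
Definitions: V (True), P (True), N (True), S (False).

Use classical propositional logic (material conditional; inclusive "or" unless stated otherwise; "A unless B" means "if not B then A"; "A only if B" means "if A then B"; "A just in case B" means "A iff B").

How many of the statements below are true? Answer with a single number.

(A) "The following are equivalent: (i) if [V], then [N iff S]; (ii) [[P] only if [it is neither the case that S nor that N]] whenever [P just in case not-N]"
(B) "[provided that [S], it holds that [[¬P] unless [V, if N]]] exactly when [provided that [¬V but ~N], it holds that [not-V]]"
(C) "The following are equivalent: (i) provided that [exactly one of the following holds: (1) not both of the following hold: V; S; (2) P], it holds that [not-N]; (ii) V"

2

(A): In symbols: (V → (N ↔ S)) ↔ ((P ↔ ¬N) → (P → (S ↓ N)))

N ↔ S = T ↔ F = F
V → (N ↔ S) = T → F = F
¬N = ¬T = F
P ↔ ¬N = T ↔ F = F
S ↓ N = F ↓ T = F
P → (S ↓ N) = T → F = F
(P ↔ ¬N) → (P → (S ↓ N)) = F → F = T
(V → (N ↔ S)) ↔ ((P ↔ ¬N) → (P → (S ↓ N))) = F ↔ T = F
Hence (A) is false.

(B): This is (S → (¬P ∨ (N → V))) ↔ ((¬V ∧ ¬N) → ¬V).

¬P = ¬T = F
N → V = T → T = T
¬P ∨ (N → V) = F ∨ T = T
S → (¬P ∨ (N → V)) = F → T = T
¬V = ¬T = F
¬N = ¬T = F
¬V ∧ ¬N = F ∧ F = F
¬V = ¬T = F
(¬V ∧ ¬N) → ¬V = F → F = T
(S → (¬P ∨ (N → V))) ↔ ((¬V ∧ ¬N) → ¬V) = T ↔ T = T
Hence (B) is true.

(C): Formalization: (((V ↑ S) ⊕ P) → ¬N) ↔ V

V ↑ S = T ↑ F = T
(V ↑ S) ⊕ P = T ⊕ T = F
¬N = ¬T = F
((V ↑ S) ⊕ P) → ¬N = F → F = T
(((V ↑ S) ⊕ P) → ¬N) ↔ V = T ↔ T = T
Hence (C) is true.

2 of the 3 statements are true ((B), (C)).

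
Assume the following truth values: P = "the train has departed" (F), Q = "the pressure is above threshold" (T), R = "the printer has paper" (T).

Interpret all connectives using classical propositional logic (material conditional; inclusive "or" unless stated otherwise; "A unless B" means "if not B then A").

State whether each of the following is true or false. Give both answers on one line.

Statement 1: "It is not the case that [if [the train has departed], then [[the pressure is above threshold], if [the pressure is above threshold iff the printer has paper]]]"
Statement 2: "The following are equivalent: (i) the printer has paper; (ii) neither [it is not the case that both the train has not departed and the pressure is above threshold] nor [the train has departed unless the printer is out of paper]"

Statement 1: In symbols: not (P -> ((Q iff R) -> Q))

Q iff R = True iff True = True
(Q iff R) -> Q = True -> True = True
P -> ((Q iff R) -> Q) = False -> True = True
not (P -> ((Q iff R) -> Q)) = not True = False
Hence Statement 1 is false.

Statement 2: In symbols: R iff ((not P nand Q) nor (P or not R))

not P = not False = True
not P nand Q = True nand True = False
not R = not True = False
P or not R = False or False = False
(not P nand Q) nor (P or not R) = False nor False = True
R iff ((not P nand Q) nor (P or not R)) = True iff True = True
Thus Statement 2 is true.

Statement 1 false / Statement 2 true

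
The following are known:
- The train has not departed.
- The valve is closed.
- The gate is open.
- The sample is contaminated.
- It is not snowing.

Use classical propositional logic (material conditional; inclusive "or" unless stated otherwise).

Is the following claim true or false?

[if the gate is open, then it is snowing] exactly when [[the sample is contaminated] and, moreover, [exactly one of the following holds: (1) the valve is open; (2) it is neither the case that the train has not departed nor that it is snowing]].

True.

Let R = "the gate is open" (T), U = "it is snowing" (F), S = "the sample is contaminated" (T), Q = "the valve is open" (F), P = "the train has departed" (F).
Parsed as (R → U) ↔ (S ∧ (Q ⊕ (¬P ↓ U)))

R → U = T → F = F
¬P = ¬F = T
¬P ↓ U = T ↓ F = F
Q ⊕ (¬P ↓ U) = F ⊕ F = F
S ∧ (Q ⊕ (¬P ↓ U)) = T ∧ F = F
(R → U) ↔ (S ∧ (Q ⊕ (¬P ↓ U))) = F ↔ F = T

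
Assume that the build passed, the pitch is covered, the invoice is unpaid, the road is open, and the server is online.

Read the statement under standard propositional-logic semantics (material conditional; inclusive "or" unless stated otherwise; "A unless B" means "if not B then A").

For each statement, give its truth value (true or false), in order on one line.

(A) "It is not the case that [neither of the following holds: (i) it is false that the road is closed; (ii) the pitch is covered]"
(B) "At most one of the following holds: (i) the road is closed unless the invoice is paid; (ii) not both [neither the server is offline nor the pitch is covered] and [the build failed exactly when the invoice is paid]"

Let W = "the road is closed" (False), G = "the pitch is covered" (True), R = "the invoice is paid" (False), V = "the server is online" (True), M = "the build passed" (True).

(A): This is not (not W nor G).

not W = not False = True
not W nor G = True nor True = False
not (not W nor G) = not False = True
Thus (A) is true.

(B): Parsed as (W or R) nand ((not V nor G) nand (not M iff R))

W or R = False or False = False
not V = not True = False
not V nor G = False nor True = False
not M = not True = False
not M iff R = False iff False = True
(not V nor G) nand (not M iff R) = False nand True = True
(W or R) nand ((not V nor G) nand (not M iff R)) = False nand True = True
Hence (B) is true.

(A) true / (B) true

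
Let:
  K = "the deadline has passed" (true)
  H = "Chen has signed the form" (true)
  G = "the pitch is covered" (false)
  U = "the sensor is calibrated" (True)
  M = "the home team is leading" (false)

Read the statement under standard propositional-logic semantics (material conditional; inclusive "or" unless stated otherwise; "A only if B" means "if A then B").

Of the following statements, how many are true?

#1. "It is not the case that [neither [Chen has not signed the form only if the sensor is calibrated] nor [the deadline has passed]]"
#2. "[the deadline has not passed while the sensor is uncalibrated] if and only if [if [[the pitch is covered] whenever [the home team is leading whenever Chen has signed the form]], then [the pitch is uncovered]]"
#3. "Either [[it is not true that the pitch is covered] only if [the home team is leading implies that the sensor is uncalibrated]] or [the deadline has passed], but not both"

1

#1: This is ¬((¬H → U) ↓ K).

¬H = ¬T = F
¬H → U = F → T = T
(¬H → U) ↓ K = T ↓ T = F
¬((¬H → U) ↓ K) = ¬F = T
Thus #1 is true.

#2: Parsed as (¬K ∧ ¬U) ↔ (((H → M) → G) → ¬G)

¬K = ¬T = F
¬U = ¬T = F
¬K ∧ ¬U = F ∧ F = F
H → M = T → F = F
(H → M) → G = F → F = T
¬G = ¬F = T
((H → M) → G) → ¬G = T → T = T
(¬K ∧ ¬U) ↔ (((H → M) → G) → ¬G) = F ↔ T = F
Thus #2 is false.

#3: This is (¬G → (M → ¬U)) ⊕ K.

¬G = ¬F = T
¬U = ¬T = F
M → ¬U = F → F = T
¬G → (M → ¬U) = T → T = T
(¬G → (M → ¬U)) ⊕ K = T ⊕ T = F
Thus #3 is false.

True statements: 1 (#1).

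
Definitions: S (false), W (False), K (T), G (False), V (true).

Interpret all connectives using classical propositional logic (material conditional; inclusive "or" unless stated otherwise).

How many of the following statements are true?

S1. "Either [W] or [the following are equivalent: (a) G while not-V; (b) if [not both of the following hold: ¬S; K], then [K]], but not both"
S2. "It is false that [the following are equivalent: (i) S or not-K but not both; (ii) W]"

S1: In symbols: W xor ((G and not V) iff ((not S nand K) -> K))

not V = not True = False
G and not V = False and False = False
not S = not False = True
not S nand K = True nand True = False
(not S nand K) -> K = False -> True = True
(G and not V) iff ((not S nand K) -> K) = False iff True = False
W xor ((G and not V) iff ((not S nand K) -> K)) = False xor False = False
Thus S1 is false.

S2: Formalization: not ((S xor not K) iff W)

not K = not True = False
S xor not K = False xor False = False
(S xor not K) iff W = False iff False = True
not ((S xor not K) iff W) = not True = False
Hence S2 is false.

True statements: 0 (none).

0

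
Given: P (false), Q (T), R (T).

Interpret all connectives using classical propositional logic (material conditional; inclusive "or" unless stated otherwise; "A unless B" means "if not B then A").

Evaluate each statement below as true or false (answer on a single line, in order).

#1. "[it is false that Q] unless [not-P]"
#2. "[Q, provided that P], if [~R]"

#1 True; #2 True

#1: In symbols: not Q or not P

not Q = not True = False
not P = not False = True
not Q or not P = False or True = True
Thus #1 is true.

#2: This is not R -> (P -> Q).

not R = not True = False
P -> Q = False -> True = True
not R -> (P -> Q) = False -> True = True
Thus #2 is true.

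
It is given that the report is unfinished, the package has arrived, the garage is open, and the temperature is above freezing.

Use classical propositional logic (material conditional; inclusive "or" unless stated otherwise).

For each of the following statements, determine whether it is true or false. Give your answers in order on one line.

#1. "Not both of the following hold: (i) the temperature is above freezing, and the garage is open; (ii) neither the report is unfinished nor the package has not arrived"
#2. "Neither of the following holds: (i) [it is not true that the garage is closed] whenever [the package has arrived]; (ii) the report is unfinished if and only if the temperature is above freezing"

Let S = "the temperature is below freezing" (F), R = "the garage is closed" (F), P = "the report is finished" (F), Q = "the package has arrived" (T).

#1: Parsed as (¬S ∧ ¬R) ↑ (¬P ↓ ¬Q)

¬S = ¬F = T
¬R = ¬F = T
¬S ∧ ¬R = T ∧ T = T
¬P = ¬F = T
¬Q = ¬T = F
¬P ↓ ¬Q = T ↓ F = F
(¬S ∧ ¬R) ↑ (¬P ↓ ¬Q) = T ↑ F = T
Hence #1 is true.

#2: Formalization: (Q → ¬R) ↓ (¬P ↔ ¬S)

¬R = ¬F = T
Q → ¬R = T → T = T
¬P = ¬F = T
¬S = ¬F = T
¬P ↔ ¬S = T ↔ T = T
(Q → ¬R) ↓ (¬P ↔ ¬S) = T ↓ T = F
So #2 is false.

#1 true / #2 false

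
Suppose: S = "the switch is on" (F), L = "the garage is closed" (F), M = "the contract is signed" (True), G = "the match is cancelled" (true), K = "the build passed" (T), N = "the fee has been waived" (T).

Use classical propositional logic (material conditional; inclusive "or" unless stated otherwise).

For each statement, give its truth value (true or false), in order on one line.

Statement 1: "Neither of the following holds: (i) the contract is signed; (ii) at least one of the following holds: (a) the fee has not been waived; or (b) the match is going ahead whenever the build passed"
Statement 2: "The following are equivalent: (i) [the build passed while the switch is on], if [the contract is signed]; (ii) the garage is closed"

Statement 1 False, Statement 2 True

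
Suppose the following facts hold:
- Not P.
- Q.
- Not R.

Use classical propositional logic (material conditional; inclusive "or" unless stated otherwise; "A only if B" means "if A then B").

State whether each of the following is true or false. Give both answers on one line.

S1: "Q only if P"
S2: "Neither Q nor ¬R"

S1 False / S2 False

S1: Formalization: Q → P

Q → P = T → F = F
So S1 is false.

S2: In symbols: Q ↓ ¬R

¬R = ¬F = T
Q ↓ ¬R = T ↓ T = F
Thus S2 is false.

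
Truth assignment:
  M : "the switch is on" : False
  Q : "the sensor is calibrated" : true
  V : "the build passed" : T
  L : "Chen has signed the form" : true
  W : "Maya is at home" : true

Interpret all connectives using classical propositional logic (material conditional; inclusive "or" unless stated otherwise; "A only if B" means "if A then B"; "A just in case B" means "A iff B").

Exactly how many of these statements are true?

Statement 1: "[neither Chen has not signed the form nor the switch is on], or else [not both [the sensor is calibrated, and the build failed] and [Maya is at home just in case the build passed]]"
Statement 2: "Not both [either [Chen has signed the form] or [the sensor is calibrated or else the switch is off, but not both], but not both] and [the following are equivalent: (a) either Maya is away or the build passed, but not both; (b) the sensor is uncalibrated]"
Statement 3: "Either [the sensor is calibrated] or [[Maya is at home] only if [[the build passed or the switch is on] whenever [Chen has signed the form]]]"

3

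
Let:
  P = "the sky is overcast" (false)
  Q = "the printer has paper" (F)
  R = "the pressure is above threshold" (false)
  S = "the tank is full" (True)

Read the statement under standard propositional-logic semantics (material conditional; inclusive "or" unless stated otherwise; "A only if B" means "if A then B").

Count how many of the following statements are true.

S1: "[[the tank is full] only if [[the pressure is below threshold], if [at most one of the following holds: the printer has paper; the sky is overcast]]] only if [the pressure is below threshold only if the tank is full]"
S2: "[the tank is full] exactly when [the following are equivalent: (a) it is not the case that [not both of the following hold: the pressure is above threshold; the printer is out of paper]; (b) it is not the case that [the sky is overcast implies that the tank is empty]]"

S1: Formalization: (S -> ((Q nand P) -> ~R)) -> (~R -> S)

Q nand P = F nand F = T
~R = ~F = T
(Q nand P) -> ~R = T -> T = T
S -> ((Q nand P) -> ~R) = T -> T = T
~R = ~F = T
~R -> S = T -> T = T
(S -> ((Q nand P) -> ~R)) -> (~R -> S) = T -> T = T
Hence S1 is true.

S2: In symbols: S <-> (~(R nand ~Q) <-> ~(P -> ~S))

~Q = ~F = T
R nand ~Q = F nand T = T
~(R nand ~Q) = ~T = F
~S = ~T = F
P -> ~S = F -> F = T
~(P -> ~S) = ~T = F
~(R nand ~Q) <-> ~(P -> ~S) = F <-> F = T
S <-> (~(R nand ~Q) <-> ~(P -> ~S)) = T <-> T = T
Hence S2 is true.

2 of the 2 statements are true.

2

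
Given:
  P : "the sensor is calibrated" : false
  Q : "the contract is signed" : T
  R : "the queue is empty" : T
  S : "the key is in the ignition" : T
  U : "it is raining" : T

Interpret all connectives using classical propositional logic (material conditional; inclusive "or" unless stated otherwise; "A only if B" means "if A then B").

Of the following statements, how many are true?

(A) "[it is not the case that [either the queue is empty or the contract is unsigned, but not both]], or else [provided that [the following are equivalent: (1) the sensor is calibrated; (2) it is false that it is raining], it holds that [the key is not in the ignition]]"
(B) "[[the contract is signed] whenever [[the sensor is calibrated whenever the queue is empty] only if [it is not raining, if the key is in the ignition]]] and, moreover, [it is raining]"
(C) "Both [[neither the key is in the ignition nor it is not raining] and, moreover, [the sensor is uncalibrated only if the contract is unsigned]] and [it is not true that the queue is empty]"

(A): In symbols: ~(R xor ~Q) | ((P <-> ~U) -> ~S)

~Q = ~T = F
R xor ~Q = T xor F = T
~(R xor ~Q) = ~T = F
~U = ~T = F
P <-> ~U = F <-> F = T
~S = ~T = F
(P <-> ~U) -> ~S = T -> F = F
~(R xor ~Q) | ((P <-> ~U) -> ~S) = F | F = F
So (A) is false.

(B): In symbols: (((R -> P) -> (S -> ~U)) -> Q) & U

R -> P = T -> F = F
~U = ~T = F
S -> ~U = T -> F = F
(R -> P) -> (S -> ~U) = F -> F = T
((R -> P) -> (S -> ~U)) -> Q = T -> T = T
(((R -> P) -> (S -> ~U)) -> Q) & U = T & T = T
So (B) is true.

(C): This is ((S nor ~U) & (~P -> ~Q)) & ~R.

~U = ~T = F
S nor ~U = T nor F = F
~P = ~F = T
~Q = ~T = F
~P -> ~Q = T -> F = F
(S nor ~U) & (~P -> ~Q) = F & F = F
~R = ~T = F
((S nor ~U) & (~P -> ~Q)) & ~R = F & F = F
So (C) is false.

True statements: 1 ((B)).

1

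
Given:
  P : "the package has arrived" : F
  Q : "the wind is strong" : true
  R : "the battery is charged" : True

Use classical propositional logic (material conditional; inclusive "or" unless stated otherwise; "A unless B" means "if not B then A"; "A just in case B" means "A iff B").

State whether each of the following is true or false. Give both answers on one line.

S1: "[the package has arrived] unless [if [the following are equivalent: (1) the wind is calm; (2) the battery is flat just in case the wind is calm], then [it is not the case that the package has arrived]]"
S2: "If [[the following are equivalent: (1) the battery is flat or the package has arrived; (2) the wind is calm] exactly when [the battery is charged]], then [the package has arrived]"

S1: Formalization: P | ((~Q <-> (~R <-> ~Q)) -> ~P)

~Q = ~T = F
~R = ~T = F
~Q = ~T = F
~R <-> ~Q = F <-> F = T
~Q <-> (~R <-> ~Q) = F <-> T = F
~P = ~F = T
(~Q <-> (~R <-> ~Q)) -> ~P = F -> T = T
P | ((~Q <-> (~R <-> ~Q)) -> ~P) = F | T = T
Thus S1 is true.

S2: Parsed as (((~R | P) <-> ~Q) <-> R) -> P

~R = ~T = F
~R | P = F | F = F
~Q = ~T = F
(~R | P) <-> ~Q = F <-> F = T
((~R | P) <-> ~Q) <-> R = T <-> T = T
(((~R | P) <-> ~Q) <-> R) -> P = T -> F = F
So S2 is false.

S1 true; S2 false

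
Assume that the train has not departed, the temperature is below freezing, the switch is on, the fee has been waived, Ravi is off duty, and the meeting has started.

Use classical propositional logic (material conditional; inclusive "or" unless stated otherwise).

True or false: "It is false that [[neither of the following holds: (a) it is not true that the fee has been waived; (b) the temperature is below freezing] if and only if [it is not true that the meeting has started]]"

The statement is false.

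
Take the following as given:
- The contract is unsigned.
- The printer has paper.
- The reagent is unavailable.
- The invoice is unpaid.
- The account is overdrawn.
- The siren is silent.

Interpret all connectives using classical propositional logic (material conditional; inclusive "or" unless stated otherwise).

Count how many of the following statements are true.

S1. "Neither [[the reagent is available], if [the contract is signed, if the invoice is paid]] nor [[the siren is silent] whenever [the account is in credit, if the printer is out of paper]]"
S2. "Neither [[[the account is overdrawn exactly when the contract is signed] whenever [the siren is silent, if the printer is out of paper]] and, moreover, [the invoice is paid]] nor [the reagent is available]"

Let S = "the invoice is paid" (F), P = "the contract is signed" (F), R = "the reagent is available" (F), Q = "the printer has paper" (T), U = "the account is overdrawn" (T), V = "the siren is sounding" (F).

S1: In symbols: ((S → P) → R) ↓ ((¬Q → ¬U) → ¬V)

S → P = F → F = T
(S → P) → R = T → F = F
¬Q = ¬T = F
¬U = ¬T = F
¬Q → ¬U = F → F = T
¬V = ¬F = T
(¬Q → ¬U) → ¬V = T → T = T
((S → P) → R) ↓ ((¬Q → ¬U) → ¬V) = F ↓ T = F
Hence S1 is false.

S2: This is (((¬Q → ¬V) → (U ↔ P)) ∧ S) ↓ R.

¬Q = ¬T = F
¬V = ¬F = T
¬Q → ¬V = F → T = T
U ↔ P = T ↔ F = F
(¬Q → ¬V) → (U ↔ P) = T → F = F
((¬Q → ¬V) → (U ↔ P)) ∧ S = F ∧ F = F
(((¬Q → ¬V) → (U ↔ P)) ∧ S) ↓ R = F ↓ F = T
Hence S2 is true.

Count: 1.

1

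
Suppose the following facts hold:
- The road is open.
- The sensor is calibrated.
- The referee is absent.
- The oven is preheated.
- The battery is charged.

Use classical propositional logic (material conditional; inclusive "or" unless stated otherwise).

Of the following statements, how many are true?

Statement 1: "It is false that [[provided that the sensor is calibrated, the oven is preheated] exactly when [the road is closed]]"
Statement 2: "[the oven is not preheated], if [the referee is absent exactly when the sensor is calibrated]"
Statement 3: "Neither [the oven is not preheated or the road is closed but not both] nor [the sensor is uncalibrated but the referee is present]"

2

Let M = "the sensor is calibrated" (T), W = "the oven is preheated" (T), D = "the road is closed" (F), R = "the referee is present" (F).

Statement 1: Formalization: ¬((M → W) ↔ D)

M → W = T → T = T
(M → W) ↔ D = T ↔ F = F
¬((M → W) ↔ D) = ¬F = T
Thus Statement 1 is true.

Statement 2: In symbols: (¬R ↔ M) → ¬W

¬R = ¬F = T
¬R ↔ M = T ↔ T = T
¬W = ¬T = F
(¬R ↔ M) → ¬W = T → F = F
Hence Statement 2 is false.

Statement 3: In symbols: (¬W ⊕ D) ↓ (¬M ∧ R)

¬W = ¬T = F
¬W ⊕ D = F ⊕ F = F
¬M = ¬T = F
¬M ∧ R = F ∧ F = F
(¬W ⊕ D) ↓ (¬M ∧ R) = F ↓ F = T
Hence Statement 3 is true.

Count: 2.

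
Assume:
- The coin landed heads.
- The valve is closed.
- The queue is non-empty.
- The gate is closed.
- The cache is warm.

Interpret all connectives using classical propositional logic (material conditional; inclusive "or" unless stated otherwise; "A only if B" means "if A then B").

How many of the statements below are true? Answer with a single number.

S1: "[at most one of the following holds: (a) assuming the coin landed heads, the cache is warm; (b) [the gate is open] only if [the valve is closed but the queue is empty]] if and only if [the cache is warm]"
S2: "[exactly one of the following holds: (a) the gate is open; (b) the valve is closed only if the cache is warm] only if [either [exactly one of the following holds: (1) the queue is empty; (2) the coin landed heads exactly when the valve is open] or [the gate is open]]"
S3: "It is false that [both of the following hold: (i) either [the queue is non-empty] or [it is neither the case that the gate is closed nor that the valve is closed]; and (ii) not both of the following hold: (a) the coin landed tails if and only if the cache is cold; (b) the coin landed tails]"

Let P = "the coin landed heads" (T), U = "the cache is warm" (T), S = "the gate is open" (F), Q = "the valve is open" (F), R = "the queue is empty" (F).

S1: Parsed as ((P -> U) nand (S -> (~Q & R))) <-> U

P -> U = T -> T = T
~Q = ~F = T
~Q & R = T & F = F
S -> (~Q & R) = F -> F = T
(P -> U) nand (S -> (~Q & R)) = T nand T = F
((P -> U) nand (S -> (~Q & R))) <-> U = F <-> T = F
Thus S1 is false.

S2: Formalization: (S xor (~Q -> U)) -> ((R xor (P <-> Q)) | S)

~Q = ~F = T
~Q -> U = T -> T = T
S xor (~Q -> U) = F xor T = T
P <-> Q = T <-> F = F
R xor (P <-> Q) = F xor F = F
(R xor (P <-> Q)) | S = F | F = F
(S xor (~Q -> U)) -> ((R xor (P <-> Q)) | S) = T -> F = F
Hence S2 is false.

S3: Formalization: ~((~R | (~S nor ~Q)) & ((~P <-> ~U) nand ~P))

~R = ~F = T
~S = ~F = T
~Q = ~F = T
~S nor ~Q = T nor T = F
~R | (~S nor ~Q) = T | F = T
~P = ~T = F
~U = ~T = F
~P <-> ~U = F <-> F = T
~P = ~T = F
(~P <-> ~U) nand ~P = T nand F = T
(~R | (~S nor ~Q)) & ((~P <-> ~U) nand ~P) = T & T = T
~((~R | (~S nor ~Q)) & ((~P <-> ~U) nand ~P)) = ~T = F
So S3 is false.

True statements: 0 (none).

0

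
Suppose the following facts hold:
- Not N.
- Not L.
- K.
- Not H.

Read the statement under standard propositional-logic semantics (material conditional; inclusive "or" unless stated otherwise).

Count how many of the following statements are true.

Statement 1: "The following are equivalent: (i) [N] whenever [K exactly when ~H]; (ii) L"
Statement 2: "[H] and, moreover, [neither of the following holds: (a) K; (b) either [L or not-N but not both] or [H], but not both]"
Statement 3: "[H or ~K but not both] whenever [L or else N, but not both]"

Statement 1: In symbols: ((K iff not H) -> N) iff L

not H = not False = True
K iff not H = True iff True = True
(K iff not H) -> N = True -> False = False
((K iff not H) -> N) iff L = False iff False = True
Hence Statement 1 is true.

Statement 2: Formalization: H and (K nor ((L xor not N) xor H))

not N = not False = True
L xor not N = False xor True = True
(L xor not N) xor H = True xor False = True
K nor ((L xor not N) xor H) = True nor True = False
H and (K nor ((L xor not N) xor H)) = False and False = False
So Statement 2 is false.

Statement 3: Formalization: (L xor N) -> (H xor not K)

L xor N = False xor False = False
not K = not True = False
H xor not K = False xor False = False
(L xor N) -> (H xor not K) = False -> False = True
So Statement 3 is true.

2 of the 3 statements are true (Statement 1, Statement 3).

2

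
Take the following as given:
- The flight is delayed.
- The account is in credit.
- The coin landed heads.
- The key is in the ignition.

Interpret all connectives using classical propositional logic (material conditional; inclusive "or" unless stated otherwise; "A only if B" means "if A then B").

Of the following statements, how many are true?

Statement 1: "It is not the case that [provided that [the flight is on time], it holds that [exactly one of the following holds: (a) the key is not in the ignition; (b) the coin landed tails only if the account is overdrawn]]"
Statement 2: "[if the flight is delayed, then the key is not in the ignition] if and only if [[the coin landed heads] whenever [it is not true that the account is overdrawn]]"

0

Let N = "the flight is delayed" (T), K = "the key is in the ignition" (T), M = "the coin landed heads" (T), S = "the account is overdrawn" (F).

Statement 1: This is ¬(¬N → (¬K ⊕ (¬M → S))).

¬N = ¬T = F
¬K = ¬T = F
¬M = ¬T = F
¬M → S = F → F = T
¬K ⊕ (¬M → S) = F ⊕ T = T
¬N → (¬K ⊕ (¬M → S)) = F → T = T
¬(¬N → (¬K ⊕ (¬M → S))) = ¬T = F
Thus Statement 1 is false.

Statement 2: In symbols: (N → ¬K) ↔ (¬S → M)

¬K = ¬T = F
N → ¬K = T → F = F
¬S = ¬F = T
¬S → M = T → T = T
(N → ¬K) ↔ (¬S → M) = F ↔ T = F
So Statement 2 is false.

Count: 0.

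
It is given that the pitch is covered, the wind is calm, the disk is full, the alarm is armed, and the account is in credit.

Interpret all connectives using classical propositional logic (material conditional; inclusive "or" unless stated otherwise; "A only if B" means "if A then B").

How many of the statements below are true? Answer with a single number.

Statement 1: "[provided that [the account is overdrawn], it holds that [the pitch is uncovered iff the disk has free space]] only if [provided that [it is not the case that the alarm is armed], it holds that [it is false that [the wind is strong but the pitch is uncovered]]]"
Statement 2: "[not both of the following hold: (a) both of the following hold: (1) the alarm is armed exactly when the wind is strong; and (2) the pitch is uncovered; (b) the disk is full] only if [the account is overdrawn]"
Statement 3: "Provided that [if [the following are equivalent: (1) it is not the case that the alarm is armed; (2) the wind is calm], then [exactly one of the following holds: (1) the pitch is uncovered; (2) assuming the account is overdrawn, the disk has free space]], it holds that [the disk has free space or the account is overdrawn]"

1

Let U = "the account is overdrawn" (False), P = "the pitch is covered" (True), R = "the disk is full" (True), S = "the alarm is armed" (True), Q = "the wind is strong" (False).

Statement 1: Parsed as (U -> (not P iff not R)) -> (not S -> not (Q and not P))

not P = not True = False
not R = not True = False
not P iff not R = False iff False = True
U -> (not P iff not R) = False -> True = True
not S = not True = False
not P = not True = False
Q and not P = False and False = False
not (Q and not P) = not False = True
not S -> not (Q and not P) = False -> True = True
(U -> (not P iff not R)) -> (not S -> not (Q and not P)) = True -> True = True
So Statement 1 is true.

Statement 2: Parsed as (((S iff Q) and not P) nand R) -> U

S iff Q = True iff False = False
not P = not True = False
(S iff Q) and not P = False and False = False
((S iff Q) and not P) nand R = False nand True = True
(((S iff Q) and not P) nand R) -> U = True -> False = False
Hence Statement 2 is false.

Statement 3: Formalization: ((not S iff not Q) -> (not P xor (U -> not R))) -> (not R or U)

not S = not True = False
not Q = not False = True
not S iff not Q = False iff True = False
not P = not True = False
not R = not True = False
U -> not R = False -> False = True
not P xor (U -> not R) = False xor True = True
(not S iff not Q) -> (not P xor (U -> not R)) = False -> True = True
not R = not True = False
not R or U = False or False = False
((not S iff not Q) -> (not P xor (U -> not R))) -> (not R or U) = True -> False = False
So Statement 3 is false.

Count: 1.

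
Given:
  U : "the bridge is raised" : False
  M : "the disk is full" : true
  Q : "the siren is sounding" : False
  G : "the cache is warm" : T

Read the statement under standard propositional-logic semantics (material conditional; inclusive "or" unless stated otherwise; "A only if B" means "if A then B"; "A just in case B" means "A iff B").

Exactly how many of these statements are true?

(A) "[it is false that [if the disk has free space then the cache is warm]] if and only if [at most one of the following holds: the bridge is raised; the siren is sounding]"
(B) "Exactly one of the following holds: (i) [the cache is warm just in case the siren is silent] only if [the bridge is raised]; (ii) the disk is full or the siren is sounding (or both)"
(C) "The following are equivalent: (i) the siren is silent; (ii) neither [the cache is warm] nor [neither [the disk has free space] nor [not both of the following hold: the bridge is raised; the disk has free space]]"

(A): This is ~(~M -> G) <-> (U nand Q).

~M = ~T = F
~M -> G = F -> T = T
~(~M -> G) = ~T = F
U nand Q = F nand F = T
~(~M -> G) <-> (U nand Q) = F <-> T = F
Thus (A) is false.

(B): This is ((G <-> ~Q) -> U) xor (M | Q).

~Q = ~F = T
G <-> ~Q = T <-> T = T
(G <-> ~Q) -> U = T -> F = F
M | Q = T | F = T
((G <-> ~Q) -> U) xor (M | Q) = F xor T = T
Hence (B) is true.

(C): In symbols: ~Q <-> (G nor (~M nor (U nand ~M)))

~Q = ~F = T
~M = ~T = F
~M = ~T = F
U nand ~M = F nand F = T
~M nor (U nand ~M) = F nor T = F
G nor (~M nor (U nand ~M)) = T nor F = F
~Q <-> (G nor (~M nor (U nand ~M))) = T <-> F = F
Thus (C) is false.

1 of the 3 statements is true ((B)).

1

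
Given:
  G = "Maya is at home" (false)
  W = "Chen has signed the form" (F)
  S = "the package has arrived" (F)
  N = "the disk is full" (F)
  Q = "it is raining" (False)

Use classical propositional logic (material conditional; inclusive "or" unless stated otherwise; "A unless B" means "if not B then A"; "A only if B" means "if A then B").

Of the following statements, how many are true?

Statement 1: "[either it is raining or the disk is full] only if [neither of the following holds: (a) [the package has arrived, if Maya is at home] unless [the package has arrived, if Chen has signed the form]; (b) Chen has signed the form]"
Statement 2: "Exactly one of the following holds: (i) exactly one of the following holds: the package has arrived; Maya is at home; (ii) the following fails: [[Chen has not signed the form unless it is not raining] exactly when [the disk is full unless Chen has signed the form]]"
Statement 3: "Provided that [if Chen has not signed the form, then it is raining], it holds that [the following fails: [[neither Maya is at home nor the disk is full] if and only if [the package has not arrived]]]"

Statement 1: In symbols: (Q or N) -> (((G -> S) or (W -> S)) nor W)

Q or N = False or False = False
G -> S = False -> False = True
W -> S = False -> False = True
(G -> S) or (W -> S) = True or True = True
((G -> S) or (W -> S)) nor W = True nor False = False
(Q or N) -> (((G -> S) or (W -> S)) nor W) = False -> False = True
So Statement 1 is true.

Statement 2: In symbols: (S xor G) xor not ((not W or not Q) iff (N or W))

S xor G = False xor False = False
not W = not False = True
not Q = not False = True
not W or not Q = True or True = True
N or W = False or False = False
(not W or not Q) iff (N or W) = True iff False = False
not ((not W or not Q) iff (N or W)) = not False = True
(S xor G) xor not ((not W or not Q) iff (N or W)) = False xor True = True
Hence Statement 2 is true.

Statement 3: Parsed as (not W -> Q) -> not ((G nor N) iff not S)

not W = not False = True
not W -> Q = True -> False = False
G nor N = False nor False = True
not S = not False = True
(G nor N) iff not S = True iff True = True
not ((G nor N) iff not S) = not True = False
(not W -> Q) -> not ((G nor N) iff not S) = False -> False = True
Thus Statement 3 is true.

3 of the 3 statements are true.

3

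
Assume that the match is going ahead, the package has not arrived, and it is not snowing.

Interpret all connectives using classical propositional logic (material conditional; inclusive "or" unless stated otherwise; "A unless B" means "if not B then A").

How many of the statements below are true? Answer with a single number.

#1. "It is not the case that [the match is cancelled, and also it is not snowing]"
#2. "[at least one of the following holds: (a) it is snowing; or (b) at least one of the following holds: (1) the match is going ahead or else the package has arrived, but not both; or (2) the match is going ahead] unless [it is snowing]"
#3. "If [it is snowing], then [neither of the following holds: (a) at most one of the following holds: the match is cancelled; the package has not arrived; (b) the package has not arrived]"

3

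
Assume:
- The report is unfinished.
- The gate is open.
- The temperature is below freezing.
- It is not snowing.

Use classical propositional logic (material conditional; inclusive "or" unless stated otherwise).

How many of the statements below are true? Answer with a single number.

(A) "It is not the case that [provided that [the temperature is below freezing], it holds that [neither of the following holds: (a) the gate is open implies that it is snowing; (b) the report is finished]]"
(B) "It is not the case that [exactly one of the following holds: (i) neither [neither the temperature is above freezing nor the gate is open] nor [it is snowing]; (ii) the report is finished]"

Let U = "the temperature is below freezing" (True), M = "the gate is open" (True), K = "it is snowing" (False), W = "the report is finished" (False).

(A): Formalization: not (U -> ((M -> K) nor W))

M -> K = True -> False = False
(M -> K) nor W = False nor False = True
U -> ((M -> K) nor W) = True -> True = True
not (U -> ((M -> K) nor W)) = not True = False
Hence (A) is false.

(B): Formalization: not (((not U nor M) nor K) xor W)

not U = not True = False
not U nor M = False nor True = False
(not U nor M) nor K = False nor False = True
((not U nor M) nor K) xor W = True xor False = True
not (((not U nor M) nor K) xor W) = not True = False
Hence (B) is false.

0 of the 2 statements are true (none).

0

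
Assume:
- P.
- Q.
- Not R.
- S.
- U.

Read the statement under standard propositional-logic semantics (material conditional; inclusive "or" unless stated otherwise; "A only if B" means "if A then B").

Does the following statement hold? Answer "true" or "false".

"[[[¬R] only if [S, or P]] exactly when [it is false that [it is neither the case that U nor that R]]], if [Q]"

In symbols: Q -> ((~R -> (S | P)) <-> ~(U nor R))

~R = ~F = T
S | P = T | T = T
~R -> (S | P) = T -> T = T
U nor R = T nor F = F
~(U nor R) = ~F = T
(~R -> (S | P)) <-> ~(U nor R) = T <-> T = T
Q -> ((~R -> (S | P)) <-> ~(U nor R)) = T -> T = T

true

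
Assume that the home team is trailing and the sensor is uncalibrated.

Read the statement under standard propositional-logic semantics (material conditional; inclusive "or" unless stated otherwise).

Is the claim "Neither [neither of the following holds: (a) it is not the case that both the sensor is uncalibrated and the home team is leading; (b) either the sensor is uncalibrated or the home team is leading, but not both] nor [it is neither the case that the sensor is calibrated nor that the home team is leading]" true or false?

False

Let Q = "the sensor is calibrated" (False), P = "the home team is leading" (False).
Parsed as ((not Q nand P) nor (not Q xor P)) nor (Q nor P)

not Q = not False = True
not Q nand P = True nand False = True
not Q = not False = True
not Q xor P = True xor False = True
(not Q nand P) nor (not Q xor P) = True nor True = False
Q nor P = False nor False = True
((not Q nand P) nor (not Q xor P)) nor (Q nor P) = False nor True = False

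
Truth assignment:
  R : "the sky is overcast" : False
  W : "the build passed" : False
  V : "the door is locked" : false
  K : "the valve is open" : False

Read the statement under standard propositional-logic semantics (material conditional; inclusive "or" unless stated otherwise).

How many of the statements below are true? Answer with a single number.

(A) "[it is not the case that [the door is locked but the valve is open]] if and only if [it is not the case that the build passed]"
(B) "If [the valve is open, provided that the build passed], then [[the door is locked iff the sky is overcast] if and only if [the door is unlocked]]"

(A): This is not (V and K) iff not W.

V and K = False and False = False
not (V and K) = not False = True
not W = not False = True
not (V and K) iff not W = True iff True = True
Thus (A) is true.

(B): Parsed as (W -> K) -> ((V iff R) iff not V)

W -> K = False -> False = True
V iff R = False iff False = True
not V = not False = True
(V iff R) iff not V = True iff True = True
(W -> K) -> ((V iff R) iff not V) = True -> True = True
Hence (B) is true.

True statements: 2.

2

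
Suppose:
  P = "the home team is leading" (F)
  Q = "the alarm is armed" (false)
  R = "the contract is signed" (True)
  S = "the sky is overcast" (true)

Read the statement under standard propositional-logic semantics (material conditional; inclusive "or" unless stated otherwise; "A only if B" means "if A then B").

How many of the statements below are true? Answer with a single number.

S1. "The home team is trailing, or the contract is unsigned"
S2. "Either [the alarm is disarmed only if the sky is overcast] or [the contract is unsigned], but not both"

S1: Parsed as ~P | ~R

~P = ~F = T
~R = ~T = F
~P | ~R = T | F = T
Hence S1 is true.

S2: Formalization: (~Q -> S) xor ~R

~Q = ~F = T
~Q -> S = T -> T = T
~R = ~T = F
(~Q -> S) xor ~R = T xor F = T
So S2 is true.

True statements: 2.

2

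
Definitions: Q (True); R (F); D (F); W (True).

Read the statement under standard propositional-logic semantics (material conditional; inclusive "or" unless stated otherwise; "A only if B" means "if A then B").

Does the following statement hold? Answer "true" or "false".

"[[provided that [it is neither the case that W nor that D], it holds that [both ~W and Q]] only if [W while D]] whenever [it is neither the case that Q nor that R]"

true

This is (Q nor R) -> (((W nor D) -> (~W & Q)) -> (W & D)).

Q nor R = T nor F = F
W nor D = T nor F = F
~W = ~T = F
~W & Q = F & T = F
(W nor D) -> (~W & Q) = F -> F = T
W & D = T & F = F
((W nor D) -> (~W & Q)) -> (W & D) = T -> F = F
(Q nor R) -> (((W nor D) -> (~W & Q)) -> (W & D)) = F -> F = T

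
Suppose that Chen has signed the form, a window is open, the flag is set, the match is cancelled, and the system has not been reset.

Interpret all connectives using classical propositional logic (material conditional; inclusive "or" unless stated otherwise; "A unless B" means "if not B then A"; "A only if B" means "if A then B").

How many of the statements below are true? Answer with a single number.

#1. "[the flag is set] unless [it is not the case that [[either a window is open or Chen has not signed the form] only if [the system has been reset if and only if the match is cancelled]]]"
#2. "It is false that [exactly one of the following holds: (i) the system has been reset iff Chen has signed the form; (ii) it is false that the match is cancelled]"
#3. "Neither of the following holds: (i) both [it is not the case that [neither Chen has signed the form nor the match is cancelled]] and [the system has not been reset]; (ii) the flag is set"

2

Let Q = "the flag is set" (True), M = "a window is open" (True), K = "Chen has signed the form" (True), L = "the system has been reset" (False), S = "the match is cancelled" (True).

#1: Formalization: Q or not ((M or not K) -> (L iff S))

not K = not True = False
M or not K = True or False = True
L iff S = False iff True = False
(M or not K) -> (L iff S) = True -> False = False
not ((M or not K) -> (L iff S)) = not False = True
Q or not ((M or not K) -> (L iff S)) = True or True = True
Hence #1 is true.

#2: Parsed as not ((L iff K) xor not S)

L iff K = False iff True = False
not S = not True = False
(L iff K) xor not S = False xor False = False
not ((L iff K) xor not S) = not False = True
Thus #2 is true.

#3: Parsed as (not (K nor S) and not L) nor Q

K nor S = True nor True = False
not (K nor S) = not False = True
not L = not False = True
not (K nor S) and not L = True and True = True
(not (K nor S) and not L) nor Q = True nor True = False
So #3 is false.

Count: 2.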